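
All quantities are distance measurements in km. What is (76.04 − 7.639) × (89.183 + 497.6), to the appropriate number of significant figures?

76.04 − 7.639 = 68.401, limited to 2 d.p. → 4 s.f.; 89.183 + 497.6 = 586.783, limited to 1 d.p. → 4 s.f.
Carrying full precision, 68.401 × 586.783 = 40136.543983; keep min(4, 4) = 4 s.f.
Rounded to 4 significant figures: 4.014 × 10^4 km².

4.014 × 10^4 km²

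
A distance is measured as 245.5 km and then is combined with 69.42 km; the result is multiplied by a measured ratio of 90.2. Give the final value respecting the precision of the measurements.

2.84 × 10⁴ km

245.5 km + 69.42 km = 314.92 km; the sum is limited to 1 decimal place (4 s.f.).
Carrying full precision, 314.92 × 90.2 = 28405.784 km; 90.2 has 3 s.f., so the result keeps min(4, 3) = 3 s.f.
Rounded to 3 significant figures: 2.84 × 10⁴ km.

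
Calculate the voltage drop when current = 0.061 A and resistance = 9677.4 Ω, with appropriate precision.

5.9 × 10^2 V

voltage drop = 0.061 A × 9677.4 Ω = 590.3214 V.
0.061 has 2 significant figures; 9677.4 has 5.
Division/multiplication keeps the fewest: 2 significant figures.
Rounded: 5.9 × 10^2 V.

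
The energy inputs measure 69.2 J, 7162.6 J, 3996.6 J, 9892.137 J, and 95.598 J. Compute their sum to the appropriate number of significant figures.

21216.1 J

69.2 J + 7162.6 J + 3996.6 J + 9892.137 J + 95.598 J = 21216.135 J.
Addition/subtraction keeps the fewest decimal places: 69.2 → 1 decimal place, 7162.6 → 1 decimal place, 3996.6 → 1 decimal place, 9892.137 → 3 decimal places, 95.598 → 3 decimal places; limit is 1.
Rounded to 1 decimal place: 21216.1 J.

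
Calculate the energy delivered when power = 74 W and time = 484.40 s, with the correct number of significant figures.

3.6 × 10^4 J

energy delivered = 74 W × 484.40 s = 35845.6 J.
74 has 2 significant figures; 484.40 has 5.
Division/multiplication keeps the fewest: 2 significant figures.
Rounded: 3.6 × 10^4 J.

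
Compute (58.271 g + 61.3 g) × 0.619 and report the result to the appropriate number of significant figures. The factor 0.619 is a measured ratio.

58.271 g + 61.3 g = 119.571 g; the sum is limited to 1 decimal place (4 s.f.).
Carrying full precision, 119.571 × 0.619 = 74.014449 g; 0.619 has 3 s.f., so the result keeps min(4, 3) = 3 s.f.
Rounded to 3 significant figures: 74.0 g.

74.0 g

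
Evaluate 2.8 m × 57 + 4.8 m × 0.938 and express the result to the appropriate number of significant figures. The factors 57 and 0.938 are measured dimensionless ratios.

1.6 × 10² m

2.8 × 57 = 159.6 → 1.6 × 10² m (2 s.f., last digit at the 10^1 place).
4.8 × 0.938 = 4.5024 → 4.5 m (2 s.f., last digit at the 10^-1 place).
Sum: 164.1024 m; keep the coarser place, 10^1.
Result: 1.6 × 10² m.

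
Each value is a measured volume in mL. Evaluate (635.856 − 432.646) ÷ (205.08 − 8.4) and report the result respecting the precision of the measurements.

1.033

635.856 − 432.646 = 203.210, limited to 3 d.p. → 6 s.f.; 205.08 − 8.4 = 196.68, limited to 1 d.p. → 4 s.f.
Carrying full precision, 203.210 ÷ 196.68 = 1.03320113891…; keep min(6, 4) = 4 s.f.
Rounded to 4 significant figures: 1.033.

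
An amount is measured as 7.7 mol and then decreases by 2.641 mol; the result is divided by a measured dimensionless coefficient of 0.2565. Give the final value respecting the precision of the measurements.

7.7 mol − 2.641 mol = 5.059 mol; the difference is limited to 1 decimal place (2 s.f.).
Carrying full precision, 5.059 ÷ 0.2565 = 19.7231968811… mol; 0.2565 has 4 s.f., so the result keeps min(2, 4) = 2 s.f.
Rounded to 2 significant figures: 2.0 × 10^1 mol.

2.0 × 10^1 mol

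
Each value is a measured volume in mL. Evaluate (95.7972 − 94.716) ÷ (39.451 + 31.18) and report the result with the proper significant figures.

1.531 × 10⁻²

95.7972 − 94.716 = 1.0812, limited to 3 d.p. → 4 s.f.; 39.451 + 31.18 = 70.631, limited to 2 d.p. → 4 s.f.
Carrying full precision, 1.0812 ÷ 70.631 = 0.0153077260693…; keep min(4, 4) = 4 s.f.
Rounded to 4 significant figures: 1.531 × 10⁻².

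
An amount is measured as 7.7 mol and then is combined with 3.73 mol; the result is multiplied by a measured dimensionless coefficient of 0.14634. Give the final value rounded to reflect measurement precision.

1.67 mol

7.7 mol + 3.73 mol = 11.43 mol; the sum is limited to 1 decimal place (3 s.f.).
Carrying full precision, 11.43 × 0.14634 = 1.6726662 mol; 0.14634 has 5 s.f., so the result keeps min(3, 5) = 3 s.f.
Rounded to 3 significant figures: 1.67 mol.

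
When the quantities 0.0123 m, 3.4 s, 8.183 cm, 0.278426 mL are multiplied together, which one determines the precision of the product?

3.4 s

0.0123 m → 3 s.f.; 3.4 s → 2 s.f.; 8.183 cm → 4 s.f.; 0.278426 mL → 6 s.f.
The fewest is 2 significant figures, from 3.4 s.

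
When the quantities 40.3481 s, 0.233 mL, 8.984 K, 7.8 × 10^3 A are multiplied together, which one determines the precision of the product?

40.3481 s → 6 s.f.; 0.233 mL → 3 s.f.; 8.984 K → 4 s.f.; 7.8 × 10^3 A → 2 s.f.
The fewest is 2 significant figures, from 7.8 × 10^3 A.

7.8 × 10^3 A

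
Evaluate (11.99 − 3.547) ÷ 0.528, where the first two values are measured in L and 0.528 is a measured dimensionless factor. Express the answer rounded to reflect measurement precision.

11.99 L − 3.547 L = 8.443 L; the difference is limited to 2 decimal places (3 s.f.).
Carrying full precision, 8.443 ÷ 0.528 = 15.990530303… L; 0.528 has 3 s.f., so the result keeps min(3, 3) = 3 s.f.
Rounded to 3 significant figures: 16.0 L.

16.0 L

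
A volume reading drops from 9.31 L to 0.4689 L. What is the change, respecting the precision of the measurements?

8.84 L

9.31 L − 0.4689 L = 8.8411 L.
Addition/subtraction keeps the fewest decimal places: 9.31 → 2 decimal places, 0.4689 → 4 decimal places; limit is 2.
Rounded to 2 decimal places: 8.84 L.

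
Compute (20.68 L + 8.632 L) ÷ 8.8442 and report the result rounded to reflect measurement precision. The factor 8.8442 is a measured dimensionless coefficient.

20.68 L + 8.632 L = 29.312 L; the sum is limited to 2 decimal places (4 s.f.).
Carrying full precision, 29.312 ÷ 8.8442 = 3.31426245449… L; 8.8442 has 5 s.f., so the result keeps min(4, 5) = 4 s.f.
Rounded to 4 significant figures: 3.314 L.

3.314 L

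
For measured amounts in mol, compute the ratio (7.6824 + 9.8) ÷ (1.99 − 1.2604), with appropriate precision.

7.6824 + 9.8 = 17.4824, limited to 1 d.p. → 3 s.f.; 1.99 − 1.2604 = 0.7296, limited to 2 d.p. → 2 s.f.
Carrying full precision, 17.4824 ÷ 0.7296 = 23.961622807…; keep min(3, 2) = 2 s.f.
Rounded to 2 significant figures: 24.

24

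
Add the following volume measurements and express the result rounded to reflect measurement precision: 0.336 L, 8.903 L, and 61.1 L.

70.3 L

0.336 L + 8.903 L + 61.1 L = 70.339 L.
Addition/subtraction keeps the fewest decimal places: 0.336 → 3 decimal places, 8.903 → 3 decimal places, 61.1 → 1 decimal place; limit is 1.
Rounded to 1 decimal place: 70.3 L.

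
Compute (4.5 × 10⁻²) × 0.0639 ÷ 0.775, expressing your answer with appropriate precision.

(4.5 × 10⁻²) × 0.0639 ÷ 0.775 = 0.00371032258065…
Multiplication/division keeps the fewest significant figures: 4.5 × 10⁻² → 2 s.f., 0.0639 → 3 s.f., 0.775 → 3 s.f.; limit is 2.
Rounded to 2 significant figures: 0.0037.

0.0037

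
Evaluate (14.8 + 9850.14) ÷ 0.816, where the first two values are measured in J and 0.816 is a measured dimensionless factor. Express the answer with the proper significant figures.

14.8 J + 9850.14 J = 9864.94 J; the sum is limited to 1 decimal place (5 s.f.).
Carrying full precision, 9864.94 ÷ 0.816 = 12089.3872549… J; 0.816 has 3 s.f., so the result keeps min(5, 3) = 3 s.f.
Rounded to 3 significant figures: 1.21 × 10^4 J.

1.21 × 10^4 J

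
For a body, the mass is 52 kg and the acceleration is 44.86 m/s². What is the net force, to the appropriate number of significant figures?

2.3 × 10³ N

net force = 52 kg × 44.86 m/s² = 2332.72 N.
52 has 2 significant figures; 44.86 has 4.
Division/multiplication keeps the fewest: 2 significant figures.
Rounded: 2.3 × 10³ N.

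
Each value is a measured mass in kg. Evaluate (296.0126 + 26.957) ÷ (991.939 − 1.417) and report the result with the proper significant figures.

296.0126 + 26.957 = 322.9696, limited to 3 d.p. → 6 s.f.; 991.939 − 1.417 = 990.522, limited to 3 d.p. → 6 s.f.
Carrying full precision, 322.9696 ÷ 990.522 = 0.326059996648…; keep min(6, 6) = 6 s.f.
Rounded to 6 significant figures: 0.326060.

0.326060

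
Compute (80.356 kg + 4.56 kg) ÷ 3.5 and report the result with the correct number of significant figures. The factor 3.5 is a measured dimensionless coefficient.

80.356 kg + 4.56 kg = 84.916 kg; the sum is limited to 2 decimal places (4 s.f.).
Carrying full precision, 84.916 ÷ 3.5 = 24.2617142857… kg; 3.5 has 2 s.f., so the result keeps min(4, 2) = 2 s.f.
Rounded to 2 significant figures: 24 kg.

24 kg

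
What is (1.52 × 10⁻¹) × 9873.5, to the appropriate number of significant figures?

1.50 × 10³

(1.52 × 10⁻¹) × 9873.5 = 1500.772
Multiplication/division keeps the fewest significant figures: 1.52 × 10⁻¹ → 3 s.f., 9873.5 → 5 s.f.; limit is 3.
Rounded to 3 significant figures: 1.50 × 10³.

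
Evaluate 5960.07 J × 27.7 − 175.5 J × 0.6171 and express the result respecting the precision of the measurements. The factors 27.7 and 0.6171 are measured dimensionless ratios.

5960.07 × 27.7 = 165093.939 → 1.65 × 10⁵ J (3 s.f., last digit at the 10^3 place).
175.5 × 0.6171 = 108.30105 → 108.3 J (4 s.f., last digit at the 10^-1 place).
Difference: 164985.63795 J; keep the coarser place, 10^3.
Result: 1.65 × 10⁵ J.

1.65 × 10⁵ J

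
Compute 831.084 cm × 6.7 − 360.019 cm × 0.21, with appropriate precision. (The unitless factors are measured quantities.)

831.084 × 6.7 = 5568.2628 → 5.6 × 10³ cm (2 s.f., last digit at the 10^2 place).
360.019 × 0.21 = 75.60399 → 76 cm (2 s.f., last digit at the 10^0 place).
Difference: 5492.65881 cm; keep the coarser place, 10^2.
Result: 5.5 × 10³ cm.

5.5 × 10³ cm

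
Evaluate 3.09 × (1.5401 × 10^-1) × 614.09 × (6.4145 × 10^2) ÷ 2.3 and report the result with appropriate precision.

3.09 × (1.5401 × 10^-1) × 614.09 × (6.4145 × 10^2) ÷ 2.3 = 81503.1509356…
Multiplication/division keeps the fewest significant figures: 3.09 → 3 s.f., 1.5401 × 10^-1 → 5 s.f., 614.09 → 5 s.f., 6.4145 × 10^2 → 5 s.f., 2.3 → 2 s.f.; limit is 2.
Rounded to 2 significant figures: 8.2 × 10^4.

8.2 × 10^4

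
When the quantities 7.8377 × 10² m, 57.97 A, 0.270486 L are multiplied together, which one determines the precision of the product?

7.8377 × 10² m → 5 s.f.; 57.97 A → 4 s.f.; 0.270486 L → 6 s.f.
The fewest is 4 significant figures, from 57.97 A.

57.97 A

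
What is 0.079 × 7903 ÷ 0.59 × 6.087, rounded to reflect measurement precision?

6.4 × 10^3

0.079 × 7903 ÷ 0.59 × 6.087 = 6441.25308305…
Multiplication/division keeps the fewest significant figures: 0.079 → 2 s.f., 7903 → 4 s.f., 0.59 → 2 s.f., 6.087 → 4 s.f.; limit is 2.
Rounded to 2 significant figures: 6.4 × 10^3.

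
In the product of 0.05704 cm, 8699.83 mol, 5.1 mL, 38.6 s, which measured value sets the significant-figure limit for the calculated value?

0.05704 cm → 4 s.f.; 8699.83 mol → 6 s.f.; 5.1 mL → 2 s.f.; 38.6 s → 3 s.f.
The fewest is 2 significant figures, from 5.1 mL.

5.1 mL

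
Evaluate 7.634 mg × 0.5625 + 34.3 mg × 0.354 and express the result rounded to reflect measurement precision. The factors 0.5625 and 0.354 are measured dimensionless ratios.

7.634 × 0.5625 = 4.294125 → 4.294 mg (4 s.f., last digit at the 10^-3 place).
34.3 × 0.354 = 12.1422 → 12.1 mg (3 s.f., last digit at the 10^-1 place).
Sum: 16.436325 mg; keep the coarser place, 10^-1.
Result: 16.4 mg.

16.4 mg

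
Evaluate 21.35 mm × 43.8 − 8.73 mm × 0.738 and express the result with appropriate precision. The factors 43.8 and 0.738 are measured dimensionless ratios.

21.35 × 43.8 = 935.13 → 935 mm (3 s.f., last digit at the 10^0 place).
8.73 × 0.738 = 6.44274 → 6.44 mm (3 s.f., last digit at the 10^-2 place).
Difference: 928.68726 mm; keep the coarser place, 10^0.
Result: 9.29 × 10^2 mm.

9.29 × 10^2 mm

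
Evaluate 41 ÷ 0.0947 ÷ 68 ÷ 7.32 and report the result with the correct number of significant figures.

0.87

41 ÷ 0.0947 ÷ 68 ÷ 7.32 = 0.869788945924…
Multiplication/division keeps the fewest significant figures: 41 → 2 s.f., 0.0947 → 3 s.f., 68 → 2 s.f., 7.32 → 3 s.f.; limit is 2.
Rounded to 2 significant figures: 0.87.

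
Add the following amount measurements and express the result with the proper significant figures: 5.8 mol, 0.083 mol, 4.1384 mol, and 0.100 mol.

10.1 mol

5.8 mol + 0.083 mol + 4.1384 mol + 0.100 mol = 10.1214 mol.
Addition/subtraction keeps the fewest decimal places: 5.8 → 1 decimal place, 0.083 → 3 decimal places, 4.1384 → 4 decimal places, 0.100 → 3 decimal places; limit is 1.
Rounded to 1 decimal place: 10.1 mol.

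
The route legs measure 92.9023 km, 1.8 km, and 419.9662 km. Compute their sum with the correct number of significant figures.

92.9023 km + 1.8 km + 419.9662 km = 514.6685 km.
Addition/subtraction keeps the fewest decimal places: 92.9023 → 4 decimal places, 1.8 → 1 decimal place, 419.9662 → 4 decimal places; limit is 1.
Rounded to 1 decimal place: 514.7 km.

514.7 km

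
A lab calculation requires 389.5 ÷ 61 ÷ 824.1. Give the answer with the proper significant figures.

0.0077

389.5 ÷ 61 ÷ 824.1 = 0.00774814452329…
Multiplication/division keeps the fewest significant figures: 389.5 → 4 s.f., 61 → 2 s.f., 824.1 → 4 s.f.; limit is 2.
Rounded to 2 significant figures: 0.0077.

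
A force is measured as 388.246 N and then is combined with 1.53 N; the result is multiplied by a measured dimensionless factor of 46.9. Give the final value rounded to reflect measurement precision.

1.83 × 10^4 N

388.246 N + 1.53 N = 389.776 N; the sum is limited to 2 decimal places (5 s.f.).
Carrying full precision, 389.776 × 46.9 = 18280.4944 N; 46.9 has 3 s.f., so the result keeps min(5, 3) = 3 s.f.
Rounded to 3 significant figures: 1.83 × 10^4 N.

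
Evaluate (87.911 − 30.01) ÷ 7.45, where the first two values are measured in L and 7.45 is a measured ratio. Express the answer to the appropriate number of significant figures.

87.911 L − 30.01 L = 57.901 L; the difference is limited to 2 decimal places (4 s.f.).
Carrying full precision, 57.901 ÷ 7.45 = 7.77194630872… L; 7.45 has 3 s.f., so the result keeps min(4, 3) = 3 s.f.
Rounded to 3 significant figures: 7.77 L.

7.77 L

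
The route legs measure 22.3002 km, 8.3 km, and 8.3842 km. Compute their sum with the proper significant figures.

39.0 km

22.3002 km + 8.3 km + 8.3842 km = 38.9844 km.
Addition/subtraction keeps the fewest decimal places: 22.3002 → 4 decimal places, 8.3 → 1 decimal place, 8.3842 → 4 decimal places; limit is 1.
Rounded to 1 decimal place: 39.0 km.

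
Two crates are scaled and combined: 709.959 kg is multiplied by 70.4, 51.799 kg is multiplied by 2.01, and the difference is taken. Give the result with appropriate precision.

709.959 × 70.4 = 49981.1136 → 5.00 × 10^4 kg (3 s.f., last digit at the 10^2 place).
51.799 × 2.01 = 104.11599 → 104 kg (3 s.f., last digit at the 10^0 place).
Difference: 49876.99761 kg; keep the coarser place, 10^2.
Result: 4.99 × 10^4 kg.

4.99 × 10^4 kg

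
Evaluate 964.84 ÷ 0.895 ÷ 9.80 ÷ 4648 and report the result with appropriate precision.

0.0237

964.84 ÷ 0.895 ÷ 9.80 ÷ 4648 = 0.0236668288215…
Multiplication/division keeps the fewest significant figures: 964.84 → 5 s.f., 0.895 → 3 s.f., 9.80 → 3 s.f., 4648 → 4 s.f.; limit is 3.
Rounded to 3 significant figures: 0.0237.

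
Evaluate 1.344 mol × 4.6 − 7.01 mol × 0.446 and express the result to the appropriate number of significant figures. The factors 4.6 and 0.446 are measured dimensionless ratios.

3.1 mol

1.344 × 4.6 = 6.1824 → 6.2 mol (2 s.f., last digit at the 10^-1 place).
7.01 × 0.446 = 3.12646 → 3.13 mol (3 s.f., last digit at the 10^-2 place).
Difference: 3.05594 mol; keep the coarser place, 10^-1.
Result: 3.1 mol.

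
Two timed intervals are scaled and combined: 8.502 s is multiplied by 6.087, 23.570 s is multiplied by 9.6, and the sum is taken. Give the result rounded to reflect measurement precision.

8.502 × 6.087 = 51.751674 → 51.75 s (4 s.f., last digit at the 10^-2 place).
23.570 × 9.6 = 226.272 → 2.3 × 10^2 s (2 s.f., last digit at the 10^1 place).
Sum: 278.023674 s; keep the coarser place, 10^1.
Result: 2.8 × 10^2 s.

2.8 × 10^2 s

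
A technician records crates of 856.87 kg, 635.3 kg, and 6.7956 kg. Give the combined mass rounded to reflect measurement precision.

1.4990 × 10³ kg

856.87 kg + 635.3 kg + 6.7956 kg = 1498.9656 kg.
Addition/subtraction keeps the fewest decimal places: 856.87 → 2 decimal places, 635.3 → 1 decimal place, 6.7956 → 4 decimal places; limit is 1.
Rounded to 1 decimal place: 1.4990 × 10³ kg.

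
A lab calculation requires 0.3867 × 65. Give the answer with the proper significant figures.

0.3867 × 65 = 25.1355
Multiplication/division keeps the fewest significant figures: 0.3867 → 4 s.f., 65 → 2 s.f.; limit is 2.
Rounded to 2 significant figures: 25.

25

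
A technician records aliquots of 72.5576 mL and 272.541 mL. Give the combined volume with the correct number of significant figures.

345.099 mL

72.5576 mL + 272.541 mL = 345.0986 mL.
Addition/subtraction keeps the fewest decimal places: 72.5576 → 4 decimal places, 272.541 → 3 decimal places; limit is 3.
Rounded to 3 decimal places: 345.099 mL.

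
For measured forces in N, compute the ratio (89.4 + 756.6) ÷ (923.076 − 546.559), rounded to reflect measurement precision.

2.247

89.4 + 756.6 = 846.0, limited to 1 d.p. → 4 s.f.; 923.076 − 546.559 = 376.517, limited to 3 d.p. → 6 s.f.
Carrying full precision, 846.0 ÷ 376.517 = 2.24691049807…; keep min(4, 6) = 4 s.f.
Rounded to 4 significant figures: 2.247.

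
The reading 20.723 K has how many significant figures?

5

20.723: zeros between nonzero digits are significant.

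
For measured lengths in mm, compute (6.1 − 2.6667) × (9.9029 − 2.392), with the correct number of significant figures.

26 mm²

6.1 − 2.6667 = 3.4333, limited to 1 d.p. → 2 s.f.; 9.9029 − 2.392 = 7.5109, limited to 3 d.p. → 4 s.f.
Carrying full precision, 3.4333 × 7.5109 = 25.78717297; keep min(2, 4) = 2 s.f.
Rounded to 2 significant figures: 26 mm².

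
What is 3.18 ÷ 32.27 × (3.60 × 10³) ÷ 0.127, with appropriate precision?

3.18 ÷ 32.27 × (3.60 × 10³) ÷ 0.127 = 2793.36015753…
Multiplication/division keeps the fewest significant figures: 3.18 → 3 s.f., 32.27 → 4 s.f., 3.60 × 10³ → 3 s.f., 0.127 → 3 s.f.; limit is 3.
Rounded to 3 significant figures: 2.79 × 10³.

2.79 × 10³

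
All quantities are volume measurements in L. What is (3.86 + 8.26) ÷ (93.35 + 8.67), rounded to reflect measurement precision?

3.86 + 8.26 = 12.12, limited to 2 d.p. → 4 s.f.; 93.35 + 8.67 = 102.02, limited to 2 d.p. → 5 s.f.
Carrying full precision, 12.12 ÷ 102.02 = 0.118800235248…; keep min(4, 5) = 4 s.f.
Rounded to 4 significant figures: 0.1188.

0.1188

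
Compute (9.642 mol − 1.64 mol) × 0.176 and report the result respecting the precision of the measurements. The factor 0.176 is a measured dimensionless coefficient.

1.41 mol

9.642 mol − 1.64 mol = 8.002 mol; the difference is limited to 2 decimal places (3 s.f.).
Carrying full precision, 8.002 × 0.176 = 1.408352 mol; 0.176 has 3 s.f., so the result keeps min(3, 3) = 3 s.f.
Rounded to 3 significant figures: 1.41 mol.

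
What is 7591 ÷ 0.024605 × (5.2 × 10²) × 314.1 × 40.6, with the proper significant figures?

7591 ÷ 0.024605 × (5.2 × 10²) × 314.1 × 40.6 = 2.04584598282 × 10^12…
Multiplication/division keeps the fewest significant figures: 7591 → 4 s.f., 0.024605 → 5 s.f., 5.2 × 10² → 2 s.f., 314.1 → 4 s.f., 40.6 → 3 s.f.; limit is 2.
Rounded to 2 significant figures: 2.0 × 10¹².

2.0 × 10¹²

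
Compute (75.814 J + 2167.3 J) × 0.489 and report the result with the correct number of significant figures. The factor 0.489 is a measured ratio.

1.10 × 10^3 J

75.814 J + 2167.3 J = 2243.114 J; the sum is limited to 1 decimal place (5 s.f.).
Carrying full precision, 2243.114 × 0.489 = 1096.882746 J; 0.489 has 3 s.f., so the result keeps min(5, 3) = 3 s.f.
Rounded to 3 significant figures: 1.10 × 10^3 J.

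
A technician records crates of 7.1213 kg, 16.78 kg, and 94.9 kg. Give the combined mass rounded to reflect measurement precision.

7.1213 kg + 16.78 kg + 94.9 kg = 118.8013 kg.
Addition/subtraction keeps the fewest decimal places: 7.1213 → 4 decimal places, 16.78 → 2 decimal places, 94.9 → 1 decimal place; limit is 1.
Rounded to 1 decimal place: 1.188 × 10^2 kg.

1.188 × 10^2 kg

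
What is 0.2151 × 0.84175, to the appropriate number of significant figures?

0.2151 × 0.84175 = 0.181060425
Multiplication/division keeps the fewest significant figures: 0.2151 → 4 s.f., 0.84175 → 5 s.f.; limit is 4.
Rounded to 4 significant figures: 0.1811.

0.1811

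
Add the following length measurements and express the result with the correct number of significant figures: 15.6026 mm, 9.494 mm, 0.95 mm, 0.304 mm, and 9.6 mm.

36.0 mm

15.6026 mm + 9.494 mm + 0.95 mm + 0.304 mm + 9.6 mm = 35.9506 mm.
Addition/subtraction keeps the fewest decimal places: 15.6026 → 4 decimal places, 9.494 → 3 decimal places, 0.95 → 2 decimal places, 0.304 → 3 decimal places, 9.6 → 1 decimal place; limit is 1.
Rounded to 1 decimal place: 36.0 mm.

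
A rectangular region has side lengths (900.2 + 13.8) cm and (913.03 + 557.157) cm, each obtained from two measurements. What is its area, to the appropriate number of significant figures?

900.2 + 13.8 = 914.0, limited to 1 d.p. → 4 s.f.; 913.03 + 557.157 = 1470.187, limited to 2 d.p. → 6 s.f.
Carrying full precision, 914.0 × 1470.187 = 1343750.918; keep min(4, 6) = 4 s.f.
Rounded to 4 significant figures: 1.344 × 10^6 cm².

1.344 × 10^6 cm²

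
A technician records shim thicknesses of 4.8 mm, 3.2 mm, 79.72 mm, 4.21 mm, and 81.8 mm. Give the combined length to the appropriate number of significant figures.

173.7 mm

4.8 mm + 3.2 mm + 79.72 mm + 4.21 mm + 81.8 mm = 173.73 mm.
Addition/subtraction keeps the fewest decimal places: 4.8 → 1 decimal place, 3.2 → 1 decimal place, 79.72 → 2 decimal places, 4.21 → 2 decimal places, 81.8 → 1 decimal place; limit is 1.
Rounded to 1 decimal place: 173.7 mm.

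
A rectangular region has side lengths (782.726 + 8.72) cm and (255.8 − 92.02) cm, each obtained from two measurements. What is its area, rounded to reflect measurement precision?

782.726 + 8.72 = 791.446, limited to 2 d.p. → 5 s.f.; 255.8 − 92.02 = 163.78, limited to 1 d.p. → 4 s.f.
Carrying full precision, 791.446 × 163.78 = 129623.02588; keep min(5, 4) = 4 s.f.
Rounded to 4 significant figures: 1.296 × 10⁵ cm².

1.296 × 10⁵ cm²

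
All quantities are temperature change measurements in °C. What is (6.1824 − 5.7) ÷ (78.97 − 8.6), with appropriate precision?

6.1824 − 5.7 = 0.4824, limited to 1 d.p. → 1 s.f.; 78.97 − 8.6 = 70.37, limited to 1 d.p. → 3 s.f.
Carrying full precision, 0.4824 ÷ 70.37 = 0.00685519397471…; keep min(1, 3) = 1 s.f.
Rounded to 1 significant figure: 0.007.

0.007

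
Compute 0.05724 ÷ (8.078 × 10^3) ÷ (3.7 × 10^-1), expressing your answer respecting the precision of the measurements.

1.9 × 10^-5

0.05724 ÷ (8.078 × 10^3) ÷ (3.7 × 10^-1) = 0.0000191511144717…
Multiplication/division keeps the fewest significant figures: 0.05724 → 4 s.f., 8.078 × 10^3 → 4 s.f., 3.7 × 10^-1 → 2 s.f.; limit is 2.
Rounded to 2 significant figures: 1.9 × 10^-5.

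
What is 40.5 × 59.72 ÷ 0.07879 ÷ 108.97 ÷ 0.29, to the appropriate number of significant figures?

9.7 × 10²

40.5 × 59.72 ÷ 0.07879 ÷ 108.97 ÷ 0.29 = 971.401507234…
Multiplication/division keeps the fewest significant figures: 40.5 → 3 s.f., 59.72 → 4 s.f., 0.07879 → 4 s.f., 108.97 → 5 s.f., 0.29 → 2 s.f.; limit is 2.
Rounded to 2 significant figures: 9.7 × 10².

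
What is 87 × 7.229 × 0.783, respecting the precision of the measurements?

87 × 7.229 × 0.783 = 492.446709
Multiplication/division keeps the fewest significant figures: 87 → 2 s.f., 7.229 → 4 s.f., 0.783 → 3 s.f.; limit is 2.
Rounded to 2 significant figures: 4.9 × 10².

4.9 × 10²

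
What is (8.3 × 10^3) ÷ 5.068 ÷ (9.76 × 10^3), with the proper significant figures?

(8.3 × 10^3) ÷ 5.068 ÷ (9.76 × 10^3) = 0.167799888726…
Multiplication/division keeps the fewest significant figures: 8.3 × 10^3 → 2 s.f., 5.068 → 4 s.f., 9.76 × 10^3 → 3 s.f.; limit is 2.
Rounded to 2 significant figures: 0.17.

0.17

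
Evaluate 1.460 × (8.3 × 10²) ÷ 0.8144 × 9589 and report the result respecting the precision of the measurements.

1.460 × (8.3 × 10²) ÷ 0.8144 × 9589 = 14268111.7387…
Multiplication/division keeps the fewest significant figures: 1.460 → 4 s.f., 8.3 × 10² → 2 s.f., 0.8144 → 4 s.f., 9589 → 4 s.f.; limit is 2.
Rounded to 2 significant figures: 1.4 × 10⁷.

1.4 × 10⁷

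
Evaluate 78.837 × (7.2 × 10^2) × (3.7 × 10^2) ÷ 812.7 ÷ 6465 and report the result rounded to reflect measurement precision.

4.0

78.837 × (7.2 × 10^2) × (3.7 × 10^2) ÷ 812.7 ÷ 6465 = 3.99728874877…
Multiplication/division keeps the fewest significant figures: 78.837 → 5 s.f., 7.2 × 10^2 → 2 s.f., 3.7 × 10^2 → 2 s.f., 812.7 → 4 s.f., 6465 → 4 s.f.; limit is 2.
Rounded to 2 significant figures: 4.0.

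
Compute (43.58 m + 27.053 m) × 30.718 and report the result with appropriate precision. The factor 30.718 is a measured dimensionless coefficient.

2170. m

43.58 m + 27.053 m = 70.633 m; the sum is limited to 2 decimal places (4 s.f.).
Carrying full precision, 70.633 × 30.718 = 2169.704494 m; 30.718 has 5 s.f., so the result keeps min(4, 5) = 4 s.f.
Rounded to 4 significant figures: 2170. m.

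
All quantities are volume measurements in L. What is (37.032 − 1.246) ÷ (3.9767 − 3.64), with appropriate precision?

1.1 × 10^2

37.032 − 1.246 = 35.786, limited to 3 d.p. → 5 s.f.; 3.9767 − 3.64 = 0.3367, limited to 2 d.p. → 2 s.f.
Carrying full precision, 35.786 ÷ 0.3367 = 106.284526285…; keep min(5, 2) = 2 s.f.
Rounded to 2 significant figures: 1.1 × 10^2.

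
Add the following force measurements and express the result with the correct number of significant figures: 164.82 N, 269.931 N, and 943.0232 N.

164.82 N + 269.931 N + 943.0232 N = 1377.7742 N.
Addition/subtraction keeps the fewest decimal places: 164.82 → 2 decimal places, 269.931 → 3 decimal places, 943.0232 → 4 decimal places; limit is 2.
Rounded to 2 decimal places: 1377.77 N.

1377.77 N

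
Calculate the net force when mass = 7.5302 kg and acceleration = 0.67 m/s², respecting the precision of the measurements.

net force = 7.5302 kg × 0.67 m/s² = 5.045234 N.
7.5302 has 5 significant figures; 0.67 has 2.
Division/multiplication keeps the fewest: 2 significant figures.
Rounded: 5.0 N.

5.0 N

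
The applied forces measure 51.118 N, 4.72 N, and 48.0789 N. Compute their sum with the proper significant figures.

51.118 N + 4.72 N + 48.0789 N = 103.9169 N.
Addition/subtraction keeps the fewest decimal places: 51.118 → 3 decimal places, 4.72 → 2 decimal places, 48.0789 → 4 decimal places; limit is 2.
Rounded to 2 decimal places: 103.92 N.

103.92 N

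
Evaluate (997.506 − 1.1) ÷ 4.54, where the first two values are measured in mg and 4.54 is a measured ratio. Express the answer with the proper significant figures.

997.506 mg − 1.1 mg = 996.406 mg; the difference is limited to 1 decimal place (4 s.f.).
Carrying full precision, 996.406 ÷ 4.54 = 219.472687225… mg; 4.54 has 3 s.f., so the result keeps min(4, 3) = 3 s.f.
Rounded to 3 significant figures: 219 mg.

219 mg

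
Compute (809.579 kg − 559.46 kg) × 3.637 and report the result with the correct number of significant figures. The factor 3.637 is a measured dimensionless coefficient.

909.7 kg

809.579 kg − 559.46 kg = 250.119 kg; the difference is limited to 2 decimal places (5 s.f.).
Carrying full precision, 250.119 × 3.637 = 909.682803 kg; 3.637 has 4 s.f., so the result keeps min(5, 4) = 4 s.f.
Rounded to 4 significant figures: 909.7 kg.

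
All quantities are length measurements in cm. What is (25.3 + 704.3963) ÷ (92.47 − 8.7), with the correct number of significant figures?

8.71

25.3 + 704.3963 = 729.6963, limited to 1 d.p. → 4 s.f.; 92.47 − 8.7 = 83.77, limited to 1 d.p. → 3 s.f.
Carrying full precision, 729.6963 ÷ 83.77 = 8.71071147189…; keep min(4, 3) = 3 s.f.
Rounded to 3 significant figures: 8.71.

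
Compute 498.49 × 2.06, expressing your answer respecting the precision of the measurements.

1.03 × 10³

498.49 × 2.06 = 1026.8894
Multiplication/division keeps the fewest significant figures: 498.49 → 5 s.f., 2.06 → 3 s.f.; limit is 3.
Rounded to 3 significant figures: 1.03 × 10³.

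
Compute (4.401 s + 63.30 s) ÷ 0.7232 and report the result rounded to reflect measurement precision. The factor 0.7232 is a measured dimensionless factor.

93.61 s

4.401 s + 63.30 s = 67.701 s; the sum is limited to 2 decimal places (4 s.f.).
Carrying full precision, 67.701 ÷ 0.7232 = 93.6131084071… s; 0.7232 has 4 s.f., so the result keeps min(4, 4) = 4 s.f.
Rounded to 4 significant figures: 93.61 s.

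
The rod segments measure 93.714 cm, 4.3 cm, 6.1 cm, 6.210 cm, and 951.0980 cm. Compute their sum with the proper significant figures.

1061.4 cm

93.714 cm + 4.3 cm + 6.1 cm + 6.210 cm + 951.0980 cm = 1061.4220 cm.
Addition/subtraction keeps the fewest decimal places: 93.714 → 3 decimal places, 4.3 → 1 decimal place, 6.1 → 1 decimal place, 6.210 → 3 decimal places, 951.0980 → 4 decimal places; limit is 1.
Rounded to 1 decimal place: 1061.4 cm.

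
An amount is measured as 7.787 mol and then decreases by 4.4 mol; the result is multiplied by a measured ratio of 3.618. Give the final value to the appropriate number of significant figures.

12 mol

7.787 mol − 4.4 mol = 3.387 mol; the difference is limited to 1 decimal place (2 s.f.).
Carrying full precision, 3.387 × 3.618 = 12.254166 mol; 3.618 has 4 s.f., so the result keeps min(2, 4) = 2 s.f.
Rounded to 2 significant figures: 12 mol.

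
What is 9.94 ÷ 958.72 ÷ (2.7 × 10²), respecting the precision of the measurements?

9.94 ÷ 958.72 ÷ (2.7 × 10²) = 0.0000383999653859…
Multiplication/division keeps the fewest significant figures: 9.94 → 3 s.f., 958.72 → 5 s.f., 2.7 × 10² → 2 s.f.; limit is 2.
Rounded to 2 significant figures: 3.8 × 10⁻⁵.

3.8 × 10⁻⁵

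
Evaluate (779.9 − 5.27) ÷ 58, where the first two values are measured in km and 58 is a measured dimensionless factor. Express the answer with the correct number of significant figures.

779.9 km − 5.27 km = 774.63 km; the difference is limited to 1 decimal place (4 s.f.).
Carrying full precision, 774.63 ÷ 58 = 13.3556896552… km; 58 has 2 s.f., so the result keeps min(4, 2) = 2 s.f.
Rounded to 2 significant figures: 13 km.

13 km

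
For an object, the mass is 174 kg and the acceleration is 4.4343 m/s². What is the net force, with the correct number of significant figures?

772 N

net force = 174 kg × 4.4343 m/s² = 771.5682 N.
174 has 3 significant figures; 4.4343 has 5.
Division/multiplication keeps the fewest: 3 significant figures.
Rounded: 772 N.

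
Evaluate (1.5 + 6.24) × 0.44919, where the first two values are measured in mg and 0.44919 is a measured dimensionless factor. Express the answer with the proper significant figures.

1.5 mg + 6.24 mg = 7.74 mg; the sum is limited to 1 decimal place (2 s.f.).
Carrying full precision, 7.74 × 0.44919 = 3.4767306 mg; 0.44919 has 5 s.f., so the result keeps min(2, 5) = 2 s.f.
Rounded to 2 significant figures: 3.5 mg.

3.5 mg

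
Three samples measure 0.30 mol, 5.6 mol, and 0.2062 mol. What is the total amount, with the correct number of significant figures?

0.30 mol + 5.6 mol + 0.2062 mol = 6.1062 mol.
Addition/subtraction keeps the fewest decimal places: 0.30 → 2 decimal places, 5.6 → 1 decimal place, 0.2062 → 4 decimal places; limit is 1.
Rounded to 1 decimal place: 6.1 mol.

6.1 mol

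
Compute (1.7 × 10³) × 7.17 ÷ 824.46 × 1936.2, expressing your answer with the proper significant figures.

(1.7 × 10³) × 7.17 ÷ 824.46 × 1936.2 = 28625.2114111…
Multiplication/division keeps the fewest significant figures: 1.7 × 10³ → 2 s.f., 7.17 → 3 s.f., 824.46 → 5 s.f., 1936.2 → 5 s.f.; limit is 2.
Rounded to 2 significant figures: 2.9 × 10⁴.

2.9 × 10⁴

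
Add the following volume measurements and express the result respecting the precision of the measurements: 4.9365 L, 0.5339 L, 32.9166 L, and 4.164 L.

4.9365 L + 0.5339 L + 32.9166 L + 4.164 L = 42.5510 L.
Addition/subtraction keeps the fewest decimal places: 4.9365 → 4 decimal places, 0.5339 → 4 decimal places, 32.9166 → 4 decimal places, 4.164 → 3 decimal places; limit is 3.
Rounded to 3 decimal places: 42.551 L.

42.551 L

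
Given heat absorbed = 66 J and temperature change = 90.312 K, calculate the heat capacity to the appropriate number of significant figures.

heat capacity = 66 J ÷ 90.312 K = 0.730799893702… J/K.
66 has 2 significant figures; 90.312 has 5.
Division/multiplication keeps the fewest: 2 significant figures.
Rounded: 0.73 J/K.

0.73 J/K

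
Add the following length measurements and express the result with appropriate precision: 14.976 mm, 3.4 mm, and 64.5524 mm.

82.9 mm

14.976 mm + 3.4 mm + 64.5524 mm = 82.9284 mm.
Addition/subtraction keeps the fewest decimal places: 14.976 → 3 decimal places, 3.4 → 1 decimal place, 64.5524 → 4 decimal places; limit is 1.
Rounded to 1 decimal place: 82.9 mm.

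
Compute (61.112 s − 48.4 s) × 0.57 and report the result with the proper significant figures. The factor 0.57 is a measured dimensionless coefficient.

61.112 s − 48.4 s = 12.712 s; the difference is limited to 1 decimal place (3 s.f.).
Carrying full precision, 12.712 × 0.57 = 7.24584 s; 0.57 has 2 s.f., so the result keeps min(3, 2) = 2 s.f.
Rounded to 2 significant figures: 7.2 s.

7.2 s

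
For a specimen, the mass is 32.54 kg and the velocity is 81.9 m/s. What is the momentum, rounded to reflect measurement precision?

2.67 × 10³ kg·m/s

momentum = 32.54 kg × 81.9 m/s = 2665.026 kg·m/s.
32.54 has 4 significant figures; 81.9 has 3.
Division/multiplication keeps the fewest: 3 significant figures.
Rounded: 2.67 × 10³ kg·m/s.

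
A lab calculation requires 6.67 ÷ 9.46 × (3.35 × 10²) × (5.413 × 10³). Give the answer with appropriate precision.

1.28 × 10⁶

6.67 ÷ 9.46 × (3.35 × 10²) × (5.413 × 10³) = 1278549.4556…
Multiplication/division keeps the fewest significant figures: 6.67 → 3 s.f., 9.46 → 3 s.f., 3.35 × 10² → 3 s.f., 5.413 × 10³ → 4 s.f.; limit is 3.
Rounded to 3 significant figures: 1.28 × 10⁶.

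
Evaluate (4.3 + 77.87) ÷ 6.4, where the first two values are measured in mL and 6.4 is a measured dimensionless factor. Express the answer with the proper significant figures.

13 mL

4.3 mL + 77.87 mL = 82.17 mL; the sum is limited to 1 decimal place (3 s.f.).
Carrying full precision, 82.17 ÷ 6.4 = 12.8390625 mL; 6.4 has 2 s.f., so the result keeps min(3, 2) = 2 s.f.
Rounded to 2 significant figures: 13 mL.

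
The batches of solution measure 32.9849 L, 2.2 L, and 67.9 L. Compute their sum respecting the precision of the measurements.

32.9849 L + 2.2 L + 67.9 L = 103.0849 L.
Addition/subtraction keeps the fewest decimal places: 32.9849 → 4 decimal places, 2.2 → 1 decimal place, 67.9 → 1 decimal place; limit is 1.
Rounded to 1 decimal place: 103.1 L.

103.1 L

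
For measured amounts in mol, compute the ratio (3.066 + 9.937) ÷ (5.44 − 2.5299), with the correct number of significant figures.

3.066 + 9.937 = 13.003, limited to 3 d.p. → 5 s.f.; 5.44 − 2.5299 = 2.9101, limited to 2 d.p. → 3 s.f.
Carrying full precision, 13.003 ÷ 2.9101 = 4.46823133226…; keep min(5, 3) = 3 s.f.
Rounded to 3 significant figures: 4.47.

4.47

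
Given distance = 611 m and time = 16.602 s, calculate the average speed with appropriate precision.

36.8 m/s

average speed = 611 m ÷ 16.602 s = 36.802794844… m/s.
611 has 3 significant figures; 16.602 has 5.
Division/multiplication keeps the fewest: 3 significant figures.
Rounded: 36.8 m/s.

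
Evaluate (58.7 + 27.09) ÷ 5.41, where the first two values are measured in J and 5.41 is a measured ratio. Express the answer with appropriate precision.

58.7 J + 27.09 J = 85.79 J; the sum is limited to 1 decimal place (3 s.f.).
Carrying full precision, 85.79 ÷ 5.41 = 15.8576709797… J; 5.41 has 3 s.f., so the result keeps min(3, 3) = 3 s.f.
Rounded to 3 significant figures: 15.9 J.

15.9 J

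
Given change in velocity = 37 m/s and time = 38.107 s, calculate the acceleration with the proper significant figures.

acceleration = 37 m/s ÷ 38.107 s = 0.97095021912… m/s².
37 has 2 significant figures; 38.107 has 5.
Division/multiplication keeps the fewest: 2 significant figures.
Rounded: 0.97 m/s².

0.97 m/s²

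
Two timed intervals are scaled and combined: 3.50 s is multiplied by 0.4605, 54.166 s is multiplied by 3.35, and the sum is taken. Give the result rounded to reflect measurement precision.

3.50 × 0.4605 = 1.61175 → 1.61 s (3 s.f., last digit at the 10^-2 place).
54.166 × 3.35 = 181.4561 → 181 s (3 s.f., last digit at the 10^0 place).
Sum: 183.06785 s; keep the coarser place, 10^0.
Result: 183 s.

183 s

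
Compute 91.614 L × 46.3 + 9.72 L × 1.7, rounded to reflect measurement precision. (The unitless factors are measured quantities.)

91.614 × 46.3 = 4241.7282 → 4.24 × 10³ L (3 s.f., last digit at the 10^1 place).
9.72 × 1.7 = 16.524 → 17 L (2 s.f., last digit at the 10^0 place).
Sum: 4258.2522 L; keep the coarser place, 10^1.
Result: 4.26 × 10³ L.

4.26 × 10³ L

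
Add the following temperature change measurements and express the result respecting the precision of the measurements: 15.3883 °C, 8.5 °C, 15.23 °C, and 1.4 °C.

40.5 °C

15.3883 °C + 8.5 °C + 15.23 °C + 1.4 °C = 40.5183 °C.
Addition/subtraction keeps the fewest decimal places: 15.3883 → 4 decimal places, 8.5 → 1 decimal place, 15.23 → 2 decimal places, 1.4 → 1 decimal place; limit is 1.
Rounded to 1 decimal place: 40.5 °C.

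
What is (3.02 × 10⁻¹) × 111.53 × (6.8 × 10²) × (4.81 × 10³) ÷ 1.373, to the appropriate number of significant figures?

(3.02 × 10⁻¹) × 111.53 × (6.8 × 10²) × (4.81 × 10³) ÷ 1.373 = 80238369.882…
Multiplication/division keeps the fewest significant figures: 3.02 × 10⁻¹ → 3 s.f., 111.53 → 5 s.f., 6.8 × 10² → 2 s.f., 4.81 × 10³ → 3 s.f., 1.373 → 4 s.f.; limit is 2.
Rounded to 2 significant figures: 8.0 × 10⁷.

8.0 × 10⁷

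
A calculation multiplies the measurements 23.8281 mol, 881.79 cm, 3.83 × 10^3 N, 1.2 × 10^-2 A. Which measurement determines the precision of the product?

23.8281 mol → 6 s.f.; 881.79 cm → 5 s.f.; 3.83 × 10^3 N → 3 s.f.; 1.2 × 10^-2 A → 2 s.f.
The fewest is 2 significant figures, from 1.2 × 10^-2 A.

1.2 × 10^-2 A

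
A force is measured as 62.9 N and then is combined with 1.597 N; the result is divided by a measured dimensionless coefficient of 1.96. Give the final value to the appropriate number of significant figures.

32.9 N

62.9 N + 1.597 N = 64.497 N; the sum is limited to 1 decimal place (3 s.f.).
Carrying full precision, 64.497 ÷ 1.96 = 32.9066326531… N; 1.96 has 3 s.f., so the result keeps min(3, 3) = 3 s.f.
Rounded to 3 significant figures: 32.9 N.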